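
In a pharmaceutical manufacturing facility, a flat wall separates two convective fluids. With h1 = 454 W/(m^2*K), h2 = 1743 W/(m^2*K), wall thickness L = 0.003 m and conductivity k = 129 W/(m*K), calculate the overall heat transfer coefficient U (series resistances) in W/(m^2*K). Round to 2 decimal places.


1/U = 1/h1 + L/k + 1/h2
1/U = 1/454 + 0.003/129 + 1/1743
1/U = 0.0022026432 + 2.32558e-05 + 0.0005737235
1/U = 0.0027996225
U = 357.19 W/(m^2*K)


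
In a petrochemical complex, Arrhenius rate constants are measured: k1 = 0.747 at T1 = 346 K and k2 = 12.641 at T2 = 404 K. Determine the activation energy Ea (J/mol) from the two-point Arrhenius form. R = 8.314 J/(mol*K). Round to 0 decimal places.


Ea = R * ln(k2/k1) / (1/T1 - 1/T2)
ln(k2/k1) = ln(12.641/0.747) = 2.8286356
1/T1 - 1/T2 = 1/346 - 1/404 = 0.000414925886
Ea = 8.314 * 2.8286356 / 0.000414925886
Ea = 56678 J/mol


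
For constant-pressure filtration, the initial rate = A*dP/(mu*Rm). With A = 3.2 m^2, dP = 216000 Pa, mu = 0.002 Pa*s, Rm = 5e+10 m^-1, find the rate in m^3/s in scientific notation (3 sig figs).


rate = A * dP / (mu * Rm)
rate = 3.2 * 216000 / (0.002 * 5e+10)
rate = 691200.0 / 1.000e+08
rate = 6.91e-03 m^3/s


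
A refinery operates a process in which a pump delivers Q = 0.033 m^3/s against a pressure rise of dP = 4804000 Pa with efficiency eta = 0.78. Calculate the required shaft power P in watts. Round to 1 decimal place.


P = Q * dP / eta
P = 0.033 * 4804000 / 0.78
P = 158532.0 / 0.78
P = 203246.2 W


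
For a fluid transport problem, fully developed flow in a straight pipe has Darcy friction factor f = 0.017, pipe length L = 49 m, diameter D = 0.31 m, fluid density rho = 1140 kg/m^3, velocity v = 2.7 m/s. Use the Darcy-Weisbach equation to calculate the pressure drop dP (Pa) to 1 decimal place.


dP = f * (L/D) * (rho*v^2/2)
dP = 0.017 * (49/0.31) * (1140*2.7^2/2)
L/D = 158.06451613
rho*v^2/2 = 1140*7.29/2 = 4155.3
dP = 0.017 * 158.06451613 * 4155.3
dP = 11165.7 Pa


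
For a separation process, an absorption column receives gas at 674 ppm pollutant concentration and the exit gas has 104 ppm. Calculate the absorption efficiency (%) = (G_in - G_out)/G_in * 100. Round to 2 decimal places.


Efficiency = (G_in - G_out) / G_in * 100%
Efficiency = (674 - 104) / 674 * 100
Efficiency = 570 / 674 * 100
Efficiency = 84.57%


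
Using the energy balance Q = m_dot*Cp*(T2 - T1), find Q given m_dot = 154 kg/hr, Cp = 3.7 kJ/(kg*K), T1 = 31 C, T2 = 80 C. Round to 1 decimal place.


Q = m_dot * Cp * (T2 - T1)
Q = 154 * 3.7 * (80 - 31)
Q = 154 * 3.7 * 49
Q = 27920.2 kJ/hr


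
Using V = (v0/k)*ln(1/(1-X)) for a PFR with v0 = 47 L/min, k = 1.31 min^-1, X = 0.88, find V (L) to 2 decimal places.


V = (v0/k) * ln(1/(1-X))
V = (47/1.31) * ln(1/(1-0.88))
V = 35.877863 * ln(8.333333)
V = 35.877863 * 2.120263
V = 76.07 L


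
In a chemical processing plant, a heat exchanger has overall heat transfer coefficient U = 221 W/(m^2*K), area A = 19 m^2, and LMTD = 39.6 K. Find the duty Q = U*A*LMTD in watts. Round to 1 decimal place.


Q = U * A * LMTD
Q = 221 * 19 * 39.6
Q = 166280.4 W


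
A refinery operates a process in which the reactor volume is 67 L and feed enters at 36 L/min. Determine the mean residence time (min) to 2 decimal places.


tau = V / v0
tau = 67 / 36
tau = 1.86 min


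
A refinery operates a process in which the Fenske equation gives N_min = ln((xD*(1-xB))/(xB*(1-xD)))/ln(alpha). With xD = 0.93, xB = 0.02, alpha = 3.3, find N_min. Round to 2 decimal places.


N_min = ln((xD*(1-xB))/(xB*(1-xD))) / ln(alpha)
Numerator inside ln: 0.9114 / 0.0014 = 651.0
ln(651.0) = 6.47851
ln(alpha) = ln(3.3) = 1.193922
N_min = 6.47851 / 1.193922 = 5.43


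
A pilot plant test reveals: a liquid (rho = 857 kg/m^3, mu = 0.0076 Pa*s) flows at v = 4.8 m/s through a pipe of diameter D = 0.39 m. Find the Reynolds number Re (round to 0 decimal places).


Re = rho * v * D / mu
Re = 857 * 4.8 * 0.39 / 0.0076
Re = 1604.304 / 0.0076
Re = 211093


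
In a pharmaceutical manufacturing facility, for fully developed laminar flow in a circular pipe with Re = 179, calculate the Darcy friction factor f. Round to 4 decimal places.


f = 64 / Re
f = 64 / 179
f = 0.3575


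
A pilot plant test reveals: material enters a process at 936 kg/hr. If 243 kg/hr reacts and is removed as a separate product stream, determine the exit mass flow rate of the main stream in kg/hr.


Steady-state mass balance on the main outlet: F_out = F_in - F_removed
F_out = 936 - 243
F_out = 693 kg/hr


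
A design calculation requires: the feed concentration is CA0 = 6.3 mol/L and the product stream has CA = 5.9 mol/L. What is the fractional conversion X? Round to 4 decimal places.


X = (CA0 - CA) / CA0
X = (6.3 - 5.9) / 6.3
X = 0.4 / 6.3
X = 0.0635


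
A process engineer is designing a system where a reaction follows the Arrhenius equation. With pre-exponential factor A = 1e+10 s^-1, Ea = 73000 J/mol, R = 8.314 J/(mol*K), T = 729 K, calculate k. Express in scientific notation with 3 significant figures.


k = A * exp(-Ea/(R*T))
k = 1e+10 * exp(-73000 / (8.314 * 729))
k = 1e+10 * exp(-12.044404)
k = 5.88e+04


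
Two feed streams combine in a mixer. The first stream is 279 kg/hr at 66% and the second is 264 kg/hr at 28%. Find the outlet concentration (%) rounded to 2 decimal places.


Mass balance on solute: F1*x1 + F2*x2 = F3*x3
F3 = F1 + F2 = 279 + 264 = 543 kg/hr
x3 = (F1*x1 + F2*x2)/F3
x3 = (279*0.66 + 264*0.28) / 543
x3 = 47.52%


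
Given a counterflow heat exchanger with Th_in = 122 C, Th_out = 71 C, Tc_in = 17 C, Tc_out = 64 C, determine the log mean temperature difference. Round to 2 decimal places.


dT1 = Th_in - Tc_out = 122 - 64 = 58
dT2 = Th_out - Tc_in = 71 - 17 = 54
LMTD = (dT1 - dT2) / ln(dT1/dT2)
LMTD = (58 - 54) / ln(58/54)
LMTD = 55.98 K


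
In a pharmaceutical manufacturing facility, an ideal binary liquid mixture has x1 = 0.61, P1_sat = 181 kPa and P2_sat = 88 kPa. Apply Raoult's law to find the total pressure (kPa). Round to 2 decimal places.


P = x1*P1_sat + x2*P2_sat
x2 = 1 - x1 = 1 - 0.61 = 0.39
P = 0.61*181 + 0.39*88
P = 110.41 + 34.32
P = 144.73 kPa


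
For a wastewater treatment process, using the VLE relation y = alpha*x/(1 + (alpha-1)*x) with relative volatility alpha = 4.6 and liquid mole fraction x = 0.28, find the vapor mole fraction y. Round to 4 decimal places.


y = alpha*x / (1 + (alpha-1)*x)
y = 4.6*0.28 / (1 + (4.6-1)*0.28)
y = 1.288 / (1 + 1.008)
y = 1.288 / 2.008
y = 0.6414


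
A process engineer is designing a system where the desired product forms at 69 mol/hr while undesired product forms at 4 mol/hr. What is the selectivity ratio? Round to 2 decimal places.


S = desired product rate / undesired product rate
S = 69 / 4
S = 17.25


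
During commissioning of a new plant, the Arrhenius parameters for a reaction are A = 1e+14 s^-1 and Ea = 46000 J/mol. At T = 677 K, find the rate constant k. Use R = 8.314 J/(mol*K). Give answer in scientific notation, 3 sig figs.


k = A * exp(-Ea/(R*T))
k = 1e+14 * exp(-46000 / (8.314 * 677))
k = 1e+14 * exp(-8.172579)
k = 2.82e+10


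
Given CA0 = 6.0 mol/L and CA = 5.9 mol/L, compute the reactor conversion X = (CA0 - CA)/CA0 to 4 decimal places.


X = (CA0 - CA) / CA0
X = (6.0 - 5.9) / 6.0
X = 0.1 / 6.0
X = 0.0167


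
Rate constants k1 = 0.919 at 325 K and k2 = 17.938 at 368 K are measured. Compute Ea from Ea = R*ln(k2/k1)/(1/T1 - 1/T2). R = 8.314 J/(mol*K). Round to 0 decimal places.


Ea = R * ln(k2/k1) / (1/T1 - 1/T2)
ln(k2/k1) = ln(17.938/0.919) = 2.9713905
1/T1 - 1/T2 = 1/325 - 1/368 = 0.000359531773
Ea = 8.314 * 2.9713905 / 0.000359531773
Ea = 68712 J/mol


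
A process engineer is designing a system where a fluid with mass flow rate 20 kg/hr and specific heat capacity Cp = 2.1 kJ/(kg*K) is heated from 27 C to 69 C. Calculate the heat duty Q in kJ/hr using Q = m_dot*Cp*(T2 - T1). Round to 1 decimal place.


Q = m_dot * Cp * (T2 - T1)
Q = 20 * 2.1 * (69 - 27)
Q = 20 * 2.1 * 42
Q = 1764.0 kJ/hr


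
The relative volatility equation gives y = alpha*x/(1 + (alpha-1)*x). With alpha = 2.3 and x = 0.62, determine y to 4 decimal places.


y = alpha*x / (1 + (alpha-1)*x)
y = 2.3*0.62 / (1 + (2.3-1)*0.62)
y = 1.426 / (1 + 0.806)
y = 1.426 / 1.806
y = 0.7896


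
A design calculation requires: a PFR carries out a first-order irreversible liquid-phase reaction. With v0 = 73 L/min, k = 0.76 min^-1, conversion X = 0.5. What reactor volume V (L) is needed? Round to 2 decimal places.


V = (v0/k) * ln(1/(1-X))
V = (73/0.76) * ln(1/(1-0.5))
V = 96.052632 * ln(2.0)
V = 96.052632 * 0.693147
V = 66.58 L


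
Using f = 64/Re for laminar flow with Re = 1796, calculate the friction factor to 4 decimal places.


f = 64 / Re
f = 64 / 1796
f = 0.0356


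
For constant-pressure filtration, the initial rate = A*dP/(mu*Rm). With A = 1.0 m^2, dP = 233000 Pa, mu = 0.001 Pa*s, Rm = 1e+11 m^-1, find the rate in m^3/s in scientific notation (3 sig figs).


rate = A * dP / (mu * Rm)
rate = 1.0 * 233000 / (0.001 * 1e+11)
rate = 233000.0 / 1.000e+08
rate = 2.33e-03 m^3/s


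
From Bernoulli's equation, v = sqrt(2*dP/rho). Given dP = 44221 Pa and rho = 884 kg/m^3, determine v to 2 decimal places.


v = sqrt(2*dP/rho)
v = sqrt(2*44221/884)
v = sqrt(100.047511)
v = 10.00 m/s


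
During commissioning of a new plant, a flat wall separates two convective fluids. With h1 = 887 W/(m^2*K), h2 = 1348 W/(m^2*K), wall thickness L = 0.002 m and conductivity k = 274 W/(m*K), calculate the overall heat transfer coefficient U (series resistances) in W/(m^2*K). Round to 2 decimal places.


1/U = 1/h1 + L/k + 1/h2
1/U = 1/887 + 0.002/274 + 1/1348
1/U = 0.0011273957 + 7.2993e-06 + 0.0007418398
1/U = 0.0018765348
U = 532.90 W/(m^2*K)


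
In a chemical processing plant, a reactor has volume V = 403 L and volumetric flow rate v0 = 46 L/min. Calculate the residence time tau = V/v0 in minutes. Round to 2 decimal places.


tau = V / v0
tau = 403 / 46
tau = 8.76 min


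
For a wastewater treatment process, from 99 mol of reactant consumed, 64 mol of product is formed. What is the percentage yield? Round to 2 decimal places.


Yield = (moles product / moles consumed) * 100%
Yield = (64 / 99) * 100
Yield = 0.6465 * 100
Yield = 64.65%


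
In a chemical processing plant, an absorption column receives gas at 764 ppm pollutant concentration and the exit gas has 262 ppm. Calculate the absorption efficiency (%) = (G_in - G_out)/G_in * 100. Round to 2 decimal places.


Efficiency = (G_in - G_out) / G_in * 100%
Efficiency = (764 - 262) / 764 * 100
Efficiency = 502 / 764 * 100
Efficiency = 65.71%


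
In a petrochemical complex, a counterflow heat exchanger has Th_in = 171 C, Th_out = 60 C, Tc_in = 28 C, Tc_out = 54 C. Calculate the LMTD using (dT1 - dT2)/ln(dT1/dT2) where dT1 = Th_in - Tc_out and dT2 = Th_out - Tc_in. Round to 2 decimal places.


dT1 = Th_in - Tc_out = 171 - 54 = 117
dT2 = Th_out - Tc_in = 60 - 28 = 32
LMTD = (dT1 - dT2) / ln(dT1/dT2)
LMTD = (117 - 32) / ln(117/32)
LMTD = 65.56 K


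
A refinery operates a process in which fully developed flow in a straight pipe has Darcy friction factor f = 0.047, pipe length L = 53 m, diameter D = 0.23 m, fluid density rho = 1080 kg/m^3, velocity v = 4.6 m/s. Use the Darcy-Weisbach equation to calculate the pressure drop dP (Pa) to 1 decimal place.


dP = f * (L/D) * (rho*v^2/2)
dP = 0.047 * (53/0.23) * (1080*4.6^2/2)
L/D = 230.43478261
rho*v^2/2 = 1080*21.16/2 = 11426.4
dP = 0.047 * 230.43478261 * 11426.4
dP = 123752.9 Pa


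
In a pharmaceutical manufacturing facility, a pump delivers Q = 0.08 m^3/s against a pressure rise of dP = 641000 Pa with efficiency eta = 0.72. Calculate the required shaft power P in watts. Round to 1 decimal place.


P = Q * dP / eta
P = 0.08 * 641000 / 0.72
P = 51280.0 / 0.72
P = 71222.2 W


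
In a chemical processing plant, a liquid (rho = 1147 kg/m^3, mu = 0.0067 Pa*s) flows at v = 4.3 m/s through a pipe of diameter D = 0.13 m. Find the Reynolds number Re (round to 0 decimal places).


Re = rho * v * D / mu
Re = 1147 * 4.3 * 0.13 / 0.0067
Re = 641.173 / 0.0067
Re = 95697


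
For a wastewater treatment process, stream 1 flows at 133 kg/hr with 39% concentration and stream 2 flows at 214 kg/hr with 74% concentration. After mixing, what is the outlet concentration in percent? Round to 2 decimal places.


Mass balance on solute: F1*x1 + F2*x2 = F3*x3
F3 = F1 + F2 = 133 + 214 = 347 kg/hr
x3 = (F1*x1 + F2*x2)/F3
x3 = (133*0.39 + 214*0.74) / 347
x3 = 60.59%


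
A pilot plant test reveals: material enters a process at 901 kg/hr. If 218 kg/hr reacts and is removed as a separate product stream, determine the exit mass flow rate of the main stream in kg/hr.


Steady-state mass balance on the main outlet: F_out = F_in - F_removed
F_out = 901 - 218
F_out = 683 kg/hr


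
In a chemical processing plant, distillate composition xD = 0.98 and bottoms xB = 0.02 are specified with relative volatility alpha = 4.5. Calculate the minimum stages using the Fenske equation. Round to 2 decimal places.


N_min = ln((xD*(1-xB))/(xB*(1-xD))) / ln(alpha)
Numerator inside ln: 0.9604 / 0.0004 = 2401.0
ln(2401.0) = 7.783641
ln(alpha) = ln(4.5) = 1.504077
N_min = 7.783641 / 1.504077 = 5.18


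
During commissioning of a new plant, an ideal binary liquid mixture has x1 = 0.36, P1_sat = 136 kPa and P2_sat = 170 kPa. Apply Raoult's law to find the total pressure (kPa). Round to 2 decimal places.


P = x1*P1_sat + x2*P2_sat
x2 = 1 - x1 = 1 - 0.36 = 0.64
P = 0.36*136 + 0.64*170
P = 48.96 + 108.8
P = 157.76 kPa


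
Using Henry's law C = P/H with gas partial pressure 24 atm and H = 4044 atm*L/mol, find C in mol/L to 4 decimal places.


C = P / H
C = 24 / 4044
C = 0.0059 mol/L


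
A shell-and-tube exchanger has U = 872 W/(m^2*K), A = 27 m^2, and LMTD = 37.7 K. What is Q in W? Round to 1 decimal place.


Q = U * A * LMTD
Q = 872 * 27 * 37.7
Q = 887608.8 W


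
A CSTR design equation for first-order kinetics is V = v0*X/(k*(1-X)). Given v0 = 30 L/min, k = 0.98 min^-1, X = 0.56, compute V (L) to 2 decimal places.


V = v0 * X / (k * (1 - X))
V = 30 * 0.56 / (0.98 * (1 - 0.56))
V = 16.8 / (0.98 * 0.44)
V = 16.8 / 0.4312
V = 38.96 L


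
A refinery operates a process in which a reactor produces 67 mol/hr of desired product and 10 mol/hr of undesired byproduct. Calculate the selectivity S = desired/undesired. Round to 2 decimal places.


S = desired product rate / undesired product rate
S = 67 / 10
S = 6.70


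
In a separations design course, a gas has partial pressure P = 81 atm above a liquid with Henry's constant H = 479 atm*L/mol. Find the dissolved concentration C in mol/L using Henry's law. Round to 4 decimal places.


C = P / H
C = 81 / 479
C = 0.1691 mol/L


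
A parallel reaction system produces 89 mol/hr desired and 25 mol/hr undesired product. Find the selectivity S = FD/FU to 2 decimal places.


S = desired product rate / undesired product rate
S = 89 / 25
S = 3.56


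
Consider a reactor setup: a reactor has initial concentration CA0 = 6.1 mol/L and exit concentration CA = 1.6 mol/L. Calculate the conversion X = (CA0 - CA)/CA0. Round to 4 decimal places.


X = (CA0 - CA) / CA0
X = (6.1 - 1.6) / 6.1
X = 4.5 / 6.1
X = 0.7377


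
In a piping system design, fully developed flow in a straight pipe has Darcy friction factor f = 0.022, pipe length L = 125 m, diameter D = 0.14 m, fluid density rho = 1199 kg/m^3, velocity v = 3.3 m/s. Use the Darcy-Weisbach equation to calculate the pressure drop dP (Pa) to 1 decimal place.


dP = f * (L/D) * (rho*v^2/2)
dP = 0.022 * (125/0.14) * (1199*3.3^2/2)
L/D = 892.85714286
rho*v^2/2 = 1199*10.89/2 = 6528.555
dP = 0.022 * 892.85714286 * 6528.555
dP = 128239.5 Pa


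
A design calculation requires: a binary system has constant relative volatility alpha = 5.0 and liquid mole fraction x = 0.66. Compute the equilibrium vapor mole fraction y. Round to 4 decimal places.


y = alpha*x / (1 + (alpha-1)*x)
y = 5.0*0.66 / (1 + (5.0-1)*0.66)
y = 3.3 / (1 + 2.64)
y = 3.3 / 3.64
y = 0.9066


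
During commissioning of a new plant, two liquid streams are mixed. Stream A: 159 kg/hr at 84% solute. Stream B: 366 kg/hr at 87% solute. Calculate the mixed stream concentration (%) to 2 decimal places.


Mass balance on solute: F1*x1 + F2*x2 = F3*x3
F3 = F1 + F2 = 159 + 366 = 525 kg/hr
x3 = (F1*x1 + F2*x2)/F3
x3 = (159*0.84 + 366*0.87) / 525
x3 = 86.09%


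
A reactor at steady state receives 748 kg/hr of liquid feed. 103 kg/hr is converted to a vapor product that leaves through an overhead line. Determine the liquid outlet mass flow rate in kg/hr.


Steady-state mass balance on the main outlet: F_out = F_in - F_removed
F_out = 748 - 103
F_out = 645 kg/hr


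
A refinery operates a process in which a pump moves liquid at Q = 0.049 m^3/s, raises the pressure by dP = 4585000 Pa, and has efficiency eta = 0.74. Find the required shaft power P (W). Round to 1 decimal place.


P = Q * dP / eta
P = 0.049 * 4585000 / 0.74
P = 224665.0 / 0.74
P = 303601.4 W


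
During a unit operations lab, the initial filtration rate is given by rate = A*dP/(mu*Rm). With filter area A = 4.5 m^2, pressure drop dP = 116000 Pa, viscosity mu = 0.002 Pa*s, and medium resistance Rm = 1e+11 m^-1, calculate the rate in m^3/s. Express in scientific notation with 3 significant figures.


rate = A * dP / (mu * Rm)
rate = 4.5 * 116000 / (0.002 * 1e+11)
rate = 522000.0 / 2.000e+08
rate = 2.61e-03 m^3/s


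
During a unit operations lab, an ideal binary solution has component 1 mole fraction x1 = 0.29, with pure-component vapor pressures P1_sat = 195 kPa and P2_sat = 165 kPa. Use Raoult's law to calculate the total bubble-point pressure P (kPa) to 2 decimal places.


P = x1*P1_sat + x2*P2_sat
x2 = 1 - x1 = 1 - 0.29 = 0.71
P = 0.29*195 + 0.71*165
P = 56.55 + 117.15
P = 173.70 kPa


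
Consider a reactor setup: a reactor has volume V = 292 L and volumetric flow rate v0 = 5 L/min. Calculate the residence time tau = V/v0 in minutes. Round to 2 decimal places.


tau = V / v0
tau = 292 / 5
tau = 58.40 min


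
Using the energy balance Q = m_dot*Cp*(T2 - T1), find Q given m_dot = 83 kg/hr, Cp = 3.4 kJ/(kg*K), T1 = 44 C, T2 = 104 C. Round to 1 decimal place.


Q = m_dot * Cp * (T2 - T1)
Q = 83 * 3.4 * (104 - 44)
Q = 83 * 3.4 * 60
Q = 16932.0 kJ/hr


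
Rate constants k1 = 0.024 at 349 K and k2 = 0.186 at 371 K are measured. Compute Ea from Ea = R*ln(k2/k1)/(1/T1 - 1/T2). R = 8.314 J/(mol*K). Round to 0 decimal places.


Ea = R * ln(k2/k1) / (1/T1 - 1/T2)
ln(k2/k1) = ln(0.186/0.024) = 2.0476928
1/T1 - 1/T2 = 1/349 - 1/371 = 0.000169911723
Ea = 8.314 * 2.0476928 / 0.000169911723
Ea = 100196 J/mol


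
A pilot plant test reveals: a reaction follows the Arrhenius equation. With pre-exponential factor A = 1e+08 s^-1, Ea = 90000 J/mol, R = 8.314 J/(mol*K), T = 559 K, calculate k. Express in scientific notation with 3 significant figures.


k = A * exp(-Ea/(R*T))
k = 1e+08 * exp(-90000 / (8.314 * 559))
k = 1e+08 * exp(-19.365142)
k = 3.89e-01


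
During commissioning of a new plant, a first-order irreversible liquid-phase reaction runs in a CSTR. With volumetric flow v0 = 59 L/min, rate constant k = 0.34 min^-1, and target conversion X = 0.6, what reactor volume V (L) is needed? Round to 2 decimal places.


V = v0 * X / (k * (1 - X))
V = 59 * 0.6 / (0.34 * (1 - 0.6))
V = 35.4 / (0.34 * 0.4)
V = 35.4 / 0.136
V = 260.29 L


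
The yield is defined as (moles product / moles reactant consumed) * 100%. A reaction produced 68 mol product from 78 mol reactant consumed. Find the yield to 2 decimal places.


Yield = (moles product / moles consumed) * 100%
Yield = (68 / 78) * 100
Yield = 0.8718 * 100
Yield = 87.18%


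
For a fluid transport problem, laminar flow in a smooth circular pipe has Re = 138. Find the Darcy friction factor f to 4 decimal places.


f = 64 / Re
f = 64 / 138
f = 0.4638


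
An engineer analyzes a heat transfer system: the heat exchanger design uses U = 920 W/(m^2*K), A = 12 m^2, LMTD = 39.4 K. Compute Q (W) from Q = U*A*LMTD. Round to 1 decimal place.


Q = U * A * LMTD
Q = 920 * 12 * 39.4
Q = 434976.0 W


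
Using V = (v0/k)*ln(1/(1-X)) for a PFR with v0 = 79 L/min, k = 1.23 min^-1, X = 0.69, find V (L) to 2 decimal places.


V = (v0/k) * ln(1/(1-X))
V = (79/1.23) * ln(1/(1-0.69))
V = 64.227642 * ln(3.225806)
V = 64.227642 * 1.171183
V = 75.22 L


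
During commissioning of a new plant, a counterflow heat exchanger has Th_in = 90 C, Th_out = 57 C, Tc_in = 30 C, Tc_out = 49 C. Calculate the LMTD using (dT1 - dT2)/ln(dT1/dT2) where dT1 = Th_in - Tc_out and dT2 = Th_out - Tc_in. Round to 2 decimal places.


dT1 = Th_in - Tc_out = 90 - 49 = 41
dT2 = Th_out - Tc_in = 57 - 30 = 27
LMTD = (dT1 - dT2) / ln(dT1/dT2)
LMTD = (41 - 27) / ln(41/27)
LMTD = 33.51 K


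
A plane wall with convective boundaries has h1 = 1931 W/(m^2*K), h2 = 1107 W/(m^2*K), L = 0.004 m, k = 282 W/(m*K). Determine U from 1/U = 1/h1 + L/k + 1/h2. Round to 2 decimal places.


1/U = 1/h1 + L/k + 1/h2
1/U = 1/1931 + 0.004/282 + 1/1107
1/U = 0.0005178664 + 1.41844e-05 + 0.0009033424
1/U = 0.0014353932
U = 696.67 W/(m^2*K)


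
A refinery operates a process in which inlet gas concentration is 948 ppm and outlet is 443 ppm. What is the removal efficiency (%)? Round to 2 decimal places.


Efficiency = (G_in - G_out) / G_in * 100%
Efficiency = (948 - 443) / 948 * 100
Efficiency = 505 / 948 * 100
Efficiency = 53.27%


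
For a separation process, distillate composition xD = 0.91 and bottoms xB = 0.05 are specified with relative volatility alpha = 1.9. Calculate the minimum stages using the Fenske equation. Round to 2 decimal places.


N_min = ln((xD*(1-xB))/(xB*(1-xD))) / ln(alpha)
Numerator inside ln: 0.8645 / 0.0045 = 192.111111
ln(192.111111) = 5.258074
ln(alpha) = ln(1.9) = 0.641854
N_min = 5.258074 / 0.641854 = 8.19


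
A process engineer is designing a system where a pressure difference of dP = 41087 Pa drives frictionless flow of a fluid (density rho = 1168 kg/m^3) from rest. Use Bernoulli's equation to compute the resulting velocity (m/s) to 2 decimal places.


v = sqrt(2*dP/rho)
v = sqrt(2*41087/1168)
v = sqrt(70.354452)
v = 8.39 m/s


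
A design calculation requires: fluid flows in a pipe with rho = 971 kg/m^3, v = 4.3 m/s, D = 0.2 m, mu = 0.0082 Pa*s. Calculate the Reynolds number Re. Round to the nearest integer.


Re = rho * v * D / mu
Re = 971 * 4.3 * 0.2 / 0.0082
Re = 835.06 / 0.0082
Re = 101837


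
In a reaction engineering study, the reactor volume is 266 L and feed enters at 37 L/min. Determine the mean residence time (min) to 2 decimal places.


tau = V / v0
tau = 266 / 37
tau = 7.19 min


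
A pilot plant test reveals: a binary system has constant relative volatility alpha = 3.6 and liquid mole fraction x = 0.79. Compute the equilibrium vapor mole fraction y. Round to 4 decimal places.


y = alpha*x / (1 + (alpha-1)*x)
y = 3.6*0.79 / (1 + (3.6-1)*0.79)
y = 2.844 / (1 + 2.054)
y = 2.844 / 3.054
y = 0.9312


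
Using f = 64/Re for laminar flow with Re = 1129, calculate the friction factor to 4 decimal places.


f = 64 / Re
f = 64 / 1129
f = 0.0567


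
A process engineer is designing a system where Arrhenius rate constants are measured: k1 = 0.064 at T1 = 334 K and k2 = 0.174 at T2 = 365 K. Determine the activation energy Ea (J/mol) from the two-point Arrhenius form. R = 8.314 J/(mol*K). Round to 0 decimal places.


Ea = R * ln(k2/k1) / (1/T1 - 1/T2)
ln(k2/k1) = ln(0.174/0.064) = 1.0001722
1/T1 - 1/T2 = 1/334 - 1/365 = 0.000254285949
Ea = 8.314 * 1.0001722 / 0.000254285949
Ea = 32701 J/mol


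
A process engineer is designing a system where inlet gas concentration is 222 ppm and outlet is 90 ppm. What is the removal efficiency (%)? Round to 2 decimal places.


Efficiency = (G_in - G_out) / G_in * 100%
Efficiency = (222 - 90) / 222 * 100
Efficiency = 132 / 222 * 100
Efficiency = 59.46%


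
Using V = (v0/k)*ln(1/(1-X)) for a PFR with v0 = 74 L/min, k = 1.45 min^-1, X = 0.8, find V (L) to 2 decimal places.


V = (v0/k) * ln(1/(1-X))
V = (74/1.45) * ln(1/(1-0.8))
V = 51.034483 * ln(5.0)
V = 51.034483 * 1.609438
V = 82.14 L


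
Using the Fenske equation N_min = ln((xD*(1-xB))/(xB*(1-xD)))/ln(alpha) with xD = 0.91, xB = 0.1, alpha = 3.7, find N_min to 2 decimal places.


N_min = ln((xD*(1-xB))/(xB*(1-xD))) / ln(alpha)
Numerator inside ln: 0.819 / 0.009 = 91.0
ln(91.0) = 4.51086
ln(alpha) = ln(3.7) = 1.308333
N_min = 4.51086 / 1.308333 = 3.45


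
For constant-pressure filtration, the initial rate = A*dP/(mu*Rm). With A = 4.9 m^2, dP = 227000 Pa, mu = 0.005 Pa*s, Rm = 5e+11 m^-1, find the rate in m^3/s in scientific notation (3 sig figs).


rate = A * dP / (mu * Rm)
rate = 4.9 * 227000 / (0.005 * 5e+11)
rate = 1112300.0 / 2.500e+09
rate = 4.45e-04 m^3/s


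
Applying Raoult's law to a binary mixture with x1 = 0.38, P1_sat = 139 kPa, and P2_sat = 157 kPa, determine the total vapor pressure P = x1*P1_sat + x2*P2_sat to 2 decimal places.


P = x1*P1_sat + x2*P2_sat
x2 = 1 - x1 = 1 - 0.38 = 0.62
P = 0.38*139 + 0.62*157
P = 52.82 + 97.34
P = 150.16 kPa


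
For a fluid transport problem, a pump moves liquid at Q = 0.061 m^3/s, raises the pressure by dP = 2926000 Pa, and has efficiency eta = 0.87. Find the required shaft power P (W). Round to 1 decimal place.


P = Q * dP / eta
P = 0.061 * 2926000 / 0.87
P = 178486.0 / 0.87
P = 205156.3 W


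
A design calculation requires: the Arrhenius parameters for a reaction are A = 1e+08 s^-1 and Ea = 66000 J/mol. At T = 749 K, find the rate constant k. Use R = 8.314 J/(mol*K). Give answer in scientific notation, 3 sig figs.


k = A * exp(-Ea/(R*T))
k = 1e+08 * exp(-66000 / (8.314 * 749))
k = 1e+08 * exp(-10.598688)
k = 2.49e+03


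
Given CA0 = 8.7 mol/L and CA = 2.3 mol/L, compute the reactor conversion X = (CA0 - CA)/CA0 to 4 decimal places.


X = (CA0 - CA) / CA0
X = (8.7 - 2.3) / 8.7
X = 6.4 / 8.7
X = 0.7356


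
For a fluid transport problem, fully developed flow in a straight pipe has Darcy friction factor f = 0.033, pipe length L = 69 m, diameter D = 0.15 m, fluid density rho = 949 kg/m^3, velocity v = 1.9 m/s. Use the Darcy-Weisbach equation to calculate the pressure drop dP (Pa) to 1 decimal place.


dP = f * (L/D) * (rho*v^2/2)
dP = 0.033 * (69/0.15) * (949*1.9^2/2)
L/D = 460.0
rho*v^2/2 = 949*3.61/2 = 1712.945
dP = 0.033 * 460.0 * 1712.945
dP = 26002.5 Pa


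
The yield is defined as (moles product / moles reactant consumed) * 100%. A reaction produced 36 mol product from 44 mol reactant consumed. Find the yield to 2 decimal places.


Yield = (moles product / moles consumed) * 100%
Yield = (36 / 44) * 100
Yield = 0.8182 * 100
Yield = 81.82%


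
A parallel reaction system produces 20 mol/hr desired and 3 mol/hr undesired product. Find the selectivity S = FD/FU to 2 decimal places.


S = desired product rate / undesired product rate
S = 20 / 3
S = 6.67


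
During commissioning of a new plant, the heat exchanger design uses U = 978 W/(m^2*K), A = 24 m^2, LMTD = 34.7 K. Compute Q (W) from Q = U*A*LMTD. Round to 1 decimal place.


Q = U * A * LMTD
Q = 978 * 24 * 34.7
Q = 814478.4 W


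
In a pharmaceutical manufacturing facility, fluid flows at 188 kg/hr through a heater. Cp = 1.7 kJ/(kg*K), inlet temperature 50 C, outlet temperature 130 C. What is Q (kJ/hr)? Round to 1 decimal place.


Q = m_dot * Cp * (T2 - T1)
Q = 188 * 1.7 * (130 - 50)
Q = 188 * 1.7 * 80
Q = 25568.0 kJ/hr


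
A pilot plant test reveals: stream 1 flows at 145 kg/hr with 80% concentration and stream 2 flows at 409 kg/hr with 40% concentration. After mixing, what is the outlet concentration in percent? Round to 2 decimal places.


Mass balance on solute: F1*x1 + F2*x2 = F3*x3
F3 = F1 + F2 = 145 + 409 = 554 kg/hr
x3 = (F1*x1 + F2*x2)/F3
x3 = (145*0.8 + 409*0.4) / 554
x3 = 50.47%


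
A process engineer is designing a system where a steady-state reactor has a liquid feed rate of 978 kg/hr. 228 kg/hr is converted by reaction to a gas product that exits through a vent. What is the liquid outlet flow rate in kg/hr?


Steady-state mass balance on the main outlet: F_out = F_in - F_removed
F_out = 978 - 228
F_out = 750 kg/hr


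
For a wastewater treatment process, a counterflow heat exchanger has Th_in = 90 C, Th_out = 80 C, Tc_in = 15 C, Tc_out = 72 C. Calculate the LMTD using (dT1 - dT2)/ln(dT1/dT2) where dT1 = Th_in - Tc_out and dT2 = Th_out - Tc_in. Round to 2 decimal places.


dT1 = Th_in - Tc_out = 90 - 72 = 18
dT2 = Th_out - Tc_in = 80 - 15 = 65
LMTD = (dT1 - dT2) / ln(dT1/dT2)
LMTD = (18 - 65) / ln(18/65)
LMTD = 36.60 K


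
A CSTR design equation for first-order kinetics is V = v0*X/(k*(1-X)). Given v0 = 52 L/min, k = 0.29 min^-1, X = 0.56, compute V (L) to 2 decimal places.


V = v0 * X / (k * (1 - X))
V = 52 * 0.56 / (0.29 * (1 - 0.56))
V = 29.12 / (0.29 * 0.44)
V = 29.12 / 0.1276
V = 228.21 L


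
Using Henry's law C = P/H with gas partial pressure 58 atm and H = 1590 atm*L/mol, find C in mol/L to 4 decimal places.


C = P / H
C = 58 / 1590
C = 0.0365 mol/L


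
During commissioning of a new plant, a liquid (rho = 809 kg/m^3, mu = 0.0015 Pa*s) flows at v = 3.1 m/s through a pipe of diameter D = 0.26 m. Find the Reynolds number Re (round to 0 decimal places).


Re = rho * v * D / mu
Re = 809 * 3.1 * 0.26 / 0.0015
Re = 652.054 / 0.0015
Re = 434703


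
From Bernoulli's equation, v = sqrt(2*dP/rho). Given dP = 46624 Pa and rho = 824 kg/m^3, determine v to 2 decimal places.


v = sqrt(2*dP/rho)
v = sqrt(2*46624/824)
v = sqrt(113.165049)
v = 10.64 m/s


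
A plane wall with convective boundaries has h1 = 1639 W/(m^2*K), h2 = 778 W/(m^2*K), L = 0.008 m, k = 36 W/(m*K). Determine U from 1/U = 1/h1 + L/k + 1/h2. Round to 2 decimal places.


1/U = 1/h1 + L/k + 1/h2
1/U = 1/1639 + 0.008/36 + 1/778
1/U = 0.0006101281 + 0.0002222222 + 0.001285347
1/U = 0.0021176973
U = 472.21 W/(m^2*K)


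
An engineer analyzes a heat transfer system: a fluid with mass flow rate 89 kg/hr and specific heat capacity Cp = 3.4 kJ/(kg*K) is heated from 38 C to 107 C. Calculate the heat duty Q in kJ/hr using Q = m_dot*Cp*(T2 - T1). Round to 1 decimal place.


Q = m_dot * Cp * (T2 - T1)
Q = 89 * 3.4 * (107 - 38)
Q = 89 * 3.4 * 69
Q = 20879.4 kJ/hr


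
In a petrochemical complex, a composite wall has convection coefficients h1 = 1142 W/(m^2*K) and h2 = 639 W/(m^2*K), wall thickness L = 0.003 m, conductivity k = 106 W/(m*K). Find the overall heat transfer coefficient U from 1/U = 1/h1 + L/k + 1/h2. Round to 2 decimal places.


1/U = 1/h1 + L/k + 1/h2
1/U = 1/1142 + 0.003/106 + 1/639
1/U = 0.0008756567 + 2.83019e-05 + 0.0015649452
1/U = 0.0024689038
U = 405.04 W/(m^2*K)


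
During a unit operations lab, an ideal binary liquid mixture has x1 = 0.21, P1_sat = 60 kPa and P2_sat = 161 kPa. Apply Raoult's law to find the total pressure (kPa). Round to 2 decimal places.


P = x1*P1_sat + x2*P2_sat
x2 = 1 - x1 = 1 - 0.21 = 0.79
P = 0.21*60 + 0.79*161
P = 12.6 + 127.19
P = 139.79 kPa


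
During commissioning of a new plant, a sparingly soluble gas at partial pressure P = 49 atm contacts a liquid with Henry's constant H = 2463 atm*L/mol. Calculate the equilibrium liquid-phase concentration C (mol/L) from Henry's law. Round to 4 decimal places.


C = P / H
C = 49 / 2463
C = 0.0199 mol/L


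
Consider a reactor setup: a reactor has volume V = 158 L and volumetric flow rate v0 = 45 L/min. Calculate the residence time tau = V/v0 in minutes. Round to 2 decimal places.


tau = V / v0
tau = 158 / 45
tau = 3.51 min


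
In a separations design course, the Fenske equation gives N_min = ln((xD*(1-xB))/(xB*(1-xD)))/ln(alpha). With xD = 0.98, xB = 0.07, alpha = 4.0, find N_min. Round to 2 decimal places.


N_min = ln((xD*(1-xB))/(xB*(1-xD))) / ln(alpha)
Numerator inside ln: 0.9114 / 0.0014 = 651.0
ln(651.0) = 6.47851
ln(alpha) = ln(4.0) = 1.386294
N_min = 6.47851 / 1.386294 = 4.67


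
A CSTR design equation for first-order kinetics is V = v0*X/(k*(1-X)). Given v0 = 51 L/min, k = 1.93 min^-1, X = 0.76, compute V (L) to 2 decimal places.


V = v0 * X / (k * (1 - X))
V = 51 * 0.76 / (1.93 * (1 - 0.76))
V = 38.76 / (1.93 * 0.24)
V = 38.76 / 0.4632
V = 83.68 L


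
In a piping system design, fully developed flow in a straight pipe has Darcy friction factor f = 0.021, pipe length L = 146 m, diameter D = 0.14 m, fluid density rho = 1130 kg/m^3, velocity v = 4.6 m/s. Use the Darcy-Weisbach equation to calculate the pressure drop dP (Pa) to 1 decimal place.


dP = f * (L/D) * (rho*v^2/2)
dP = 0.021 * (146/0.14) * (1130*4.6^2/2)
L/D = 1042.85714286
rho*v^2/2 = 1130*21.16/2 = 11955.4
dP = 0.021 * 1042.85714286 * 11955.4
dP = 261823.3 Pa


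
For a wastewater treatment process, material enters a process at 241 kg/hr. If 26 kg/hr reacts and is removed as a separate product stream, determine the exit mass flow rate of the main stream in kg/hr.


Steady-state mass balance on the main outlet: F_out = F_in - F_removed
F_out = 241 - 26
F_out = 215 kg/hr


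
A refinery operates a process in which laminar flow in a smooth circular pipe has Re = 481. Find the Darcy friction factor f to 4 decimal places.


f = 64 / Re
f = 64 / 481
f = 0.1331


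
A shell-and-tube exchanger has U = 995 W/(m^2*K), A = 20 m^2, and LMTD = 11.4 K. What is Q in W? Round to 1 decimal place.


Q = U * A * LMTD
Q = 995 * 20 * 11.4
Q = 226860.0 W


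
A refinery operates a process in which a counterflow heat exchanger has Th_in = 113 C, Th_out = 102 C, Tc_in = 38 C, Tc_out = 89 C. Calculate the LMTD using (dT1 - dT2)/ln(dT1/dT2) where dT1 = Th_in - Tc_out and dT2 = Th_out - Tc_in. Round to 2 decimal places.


dT1 = Th_in - Tc_out = 113 - 89 = 24
dT2 = Th_out - Tc_in = 102 - 38 = 64
LMTD = (dT1 - dT2) / ln(dT1/dT2)
LMTD = (24 - 64) / ln(24/64)
LMTD = 40.78 K


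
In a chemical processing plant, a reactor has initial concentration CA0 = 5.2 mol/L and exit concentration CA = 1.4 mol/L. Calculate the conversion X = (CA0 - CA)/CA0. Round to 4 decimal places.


X = (CA0 - CA) / CA0
X = (5.2 - 1.4) / 5.2
X = 3.8 / 5.2
X = 0.7308


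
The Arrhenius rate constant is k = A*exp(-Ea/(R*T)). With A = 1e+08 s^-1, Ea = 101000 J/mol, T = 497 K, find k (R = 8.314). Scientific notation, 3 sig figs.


k = A * exp(-Ea/(R*T))
k = 1e+08 * exp(-101000 / (8.314 * 497))
k = 1e+08 * exp(-24.443026)
k = 2.42e-03


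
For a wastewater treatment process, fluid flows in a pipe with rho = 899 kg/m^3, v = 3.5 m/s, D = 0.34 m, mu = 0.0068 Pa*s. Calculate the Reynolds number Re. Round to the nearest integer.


Re = rho * v * D / mu
Re = 899 * 3.5 * 0.34 / 0.0068
Re = 1069.81 / 0.0068
Re = 157325


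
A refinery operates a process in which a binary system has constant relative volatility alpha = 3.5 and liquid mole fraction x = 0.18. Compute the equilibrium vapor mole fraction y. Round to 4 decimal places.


y = alpha*x / (1 + (alpha-1)*x)
y = 3.5*0.18 / (1 + (3.5-1)*0.18)
y = 0.63 / (1 + 0.45)
y = 0.63 / 1.45
y = 0.4345


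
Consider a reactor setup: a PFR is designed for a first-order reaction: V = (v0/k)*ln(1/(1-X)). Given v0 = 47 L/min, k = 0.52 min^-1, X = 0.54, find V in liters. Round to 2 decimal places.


V = (v0/k) * ln(1/(1-X))
V = (47/0.52) * ln(1/(1-0.54))
V = 90.384615 * ln(2.173913)
V = 90.384615 * 0.776529
V = 70.19 L


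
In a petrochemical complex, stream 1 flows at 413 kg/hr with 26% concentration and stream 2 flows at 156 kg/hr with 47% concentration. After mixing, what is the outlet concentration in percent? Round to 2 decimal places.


Mass balance on solute: F1*x1 + F2*x2 = F3*x3
F3 = F1 + F2 = 413 + 156 = 569 kg/hr
x3 = (F1*x1 + F2*x2)/F3
x3 = (413*0.26 + 156*0.47) / 569
x3 = 31.76%


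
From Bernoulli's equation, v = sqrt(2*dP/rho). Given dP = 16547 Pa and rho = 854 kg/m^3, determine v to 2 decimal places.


v = sqrt(2*dP/rho)
v = sqrt(2*16547/854)
v = sqrt(38.751756)
v = 6.23 m/s


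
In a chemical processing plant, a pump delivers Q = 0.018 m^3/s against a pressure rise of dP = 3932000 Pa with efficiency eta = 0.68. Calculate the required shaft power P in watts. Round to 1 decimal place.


P = Q * dP / eta
P = 0.018 * 3932000 / 0.68
P = 70776.0 / 0.68
P = 104082.4 W


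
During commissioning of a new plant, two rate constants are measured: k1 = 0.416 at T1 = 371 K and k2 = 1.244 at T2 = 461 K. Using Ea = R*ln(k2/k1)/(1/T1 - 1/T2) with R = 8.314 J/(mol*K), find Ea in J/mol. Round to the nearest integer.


Ea = R * ln(k2/k1) / (1/T1 - 1/T2)
ln(k2/k1) = ln(1.244/0.416) = 1.095402
1/T1 - 1/T2 = 1/371 - 1/461 = 0.000526220393
Ea = 8.314 * 1.095402 / 0.000526220393
Ea = 17307 J/mol


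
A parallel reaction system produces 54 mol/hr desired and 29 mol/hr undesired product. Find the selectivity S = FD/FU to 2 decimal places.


S = desired product rate / undesired product rate
S = 54 / 29
S = 1.86


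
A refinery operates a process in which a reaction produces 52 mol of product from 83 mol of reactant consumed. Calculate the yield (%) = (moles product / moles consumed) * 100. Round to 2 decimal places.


Yield = (moles product / moles consumed) * 100%
Yield = (52 / 83) * 100
Yield = 0.6265 * 100
Yield = 62.65%


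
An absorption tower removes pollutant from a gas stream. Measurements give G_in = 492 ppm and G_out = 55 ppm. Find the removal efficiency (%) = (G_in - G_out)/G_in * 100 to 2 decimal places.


Efficiency = (G_in - G_out) / G_in * 100%
Efficiency = (492 - 55) / 492 * 100
Efficiency = 437 / 492 * 100
Efficiency = 88.82%


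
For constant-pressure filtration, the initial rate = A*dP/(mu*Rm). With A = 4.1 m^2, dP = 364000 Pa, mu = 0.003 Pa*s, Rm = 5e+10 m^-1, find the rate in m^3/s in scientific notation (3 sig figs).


rate = A * dP / (mu * Rm)
rate = 4.1 * 364000 / (0.003 * 5e+10)
rate = 1492400.0 / 1.500e+08
rate = 9.95e-03 m^3/s


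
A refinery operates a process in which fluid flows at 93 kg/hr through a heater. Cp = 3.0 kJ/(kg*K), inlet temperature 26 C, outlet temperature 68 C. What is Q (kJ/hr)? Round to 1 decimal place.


Q = m_dot * Cp * (T2 - T1)
Q = 93 * 3.0 * (68 - 26)
Q = 93 * 3.0 * 42
Q = 11718.0 kJ/hr


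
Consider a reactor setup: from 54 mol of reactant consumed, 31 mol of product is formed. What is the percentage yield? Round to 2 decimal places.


Yield = (moles product / moles consumed) * 100%
Yield = (31 / 54) * 100
Yield = 0.5741 * 100
Yield = 57.41%


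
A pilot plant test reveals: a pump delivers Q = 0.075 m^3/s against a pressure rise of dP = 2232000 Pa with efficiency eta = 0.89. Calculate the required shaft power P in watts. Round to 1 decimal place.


P = Q * dP / eta
P = 0.075 * 2232000 / 0.89
P = 167400.0 / 0.89
P = 188089.9 W


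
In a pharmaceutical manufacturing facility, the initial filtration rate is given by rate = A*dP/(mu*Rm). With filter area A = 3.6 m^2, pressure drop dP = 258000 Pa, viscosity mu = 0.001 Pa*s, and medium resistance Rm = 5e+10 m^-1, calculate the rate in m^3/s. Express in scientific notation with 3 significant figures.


rate = A * dP / (mu * Rm)
rate = 3.6 * 258000 / (0.001 * 5e+10)
rate = 928800.0 / 5.000e+07
rate = 1.86e-02 m^3/s


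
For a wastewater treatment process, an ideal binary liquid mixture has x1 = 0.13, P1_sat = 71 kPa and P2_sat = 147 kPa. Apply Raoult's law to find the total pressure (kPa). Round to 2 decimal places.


P = x1*P1_sat + x2*P2_sat
x2 = 1 - x1 = 1 - 0.13 = 0.87
P = 0.13*71 + 0.87*147
P = 9.23 + 127.89
P = 137.12 kPa


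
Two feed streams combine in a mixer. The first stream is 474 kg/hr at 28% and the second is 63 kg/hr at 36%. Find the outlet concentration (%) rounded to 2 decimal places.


Mass balance on solute: F1*x1 + F2*x2 = F3*x3
F3 = F1 + F2 = 474 + 63 = 537 kg/hr
x3 = (F1*x1 + F2*x2)/F3
x3 = (474*0.28 + 63*0.36) / 537
x3 = 28.94%
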